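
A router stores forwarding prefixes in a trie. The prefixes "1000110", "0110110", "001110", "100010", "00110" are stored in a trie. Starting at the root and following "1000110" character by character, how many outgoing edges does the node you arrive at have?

0

Follow the path "1000110" to its node, then look at its outgoing edges.
No stored string extends past "1000110".
That node has 0 child edges.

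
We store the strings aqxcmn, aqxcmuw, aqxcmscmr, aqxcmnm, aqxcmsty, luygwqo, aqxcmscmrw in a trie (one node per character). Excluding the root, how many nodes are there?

23

Trie structure (* marks end of a word):
(root)
├─ a
│  └─ q
│     └─ x
│        └─ c
│           └─ m
│              ├─ n *
│              │  └─ m *
│              ├─ s
│              │  ├─ c
│              │  │  └─ m
│              │  │     └─ r *
│              │  │        └─ w *
│              │  └─ t
│              │     └─ y *
│              └─ u
│                 └─ w *
└─ l
   └─ u
      └─ y
         └─ g
            └─ w
               └─ q
                  └─ o *
Counting every labelled node above: 23.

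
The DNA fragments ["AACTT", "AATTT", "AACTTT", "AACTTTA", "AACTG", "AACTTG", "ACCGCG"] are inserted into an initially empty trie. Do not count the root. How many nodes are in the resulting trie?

Count nodes per top-level branch (shared prefixes stored once):
  'A'-branch (AACTG, AACTT, AACTTG, AACTTT, AACTTTA, AATTT, ACCGCG): 17 nodes
Sum: 17

17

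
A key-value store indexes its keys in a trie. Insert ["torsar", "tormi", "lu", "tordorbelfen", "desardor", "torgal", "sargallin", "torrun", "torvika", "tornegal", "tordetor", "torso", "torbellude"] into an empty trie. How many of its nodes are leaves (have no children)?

13

Leaves are exactly the stored words that no other stored word extends.
Those words: "desardor", "lu", "sargallin", "torbellude", "tordetor", "tordorbelfen", "torgal", "tormi", "tornegal", "torrun", "torsar", "torso", "torvika"
Leaf count: 13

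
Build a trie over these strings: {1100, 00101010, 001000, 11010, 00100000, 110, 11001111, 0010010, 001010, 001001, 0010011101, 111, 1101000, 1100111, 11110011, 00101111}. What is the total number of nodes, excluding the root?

Count nodes per top-level branch (shared prefixes stored once):
  '0'-branch (001000, 00100000, 001001, 0010010, 0010011101, 001010, 00101010, 00101111): 21 nodes
  '1'-branch (110, 1100, 1100111, 11001111, 11010, 1101000, 111, 11110011): 18 nodes
Sum: 39

39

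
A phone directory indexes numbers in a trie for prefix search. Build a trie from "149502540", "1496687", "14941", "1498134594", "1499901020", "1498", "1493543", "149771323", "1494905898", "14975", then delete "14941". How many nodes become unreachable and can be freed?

After clearing the end-marker at "14941", prune upward until reaching a node still needed by another word.
The suffix "1" (1 node) is used only by "14941"; the node for "1494" still has the child "9", so pruning stops there.
Nodes removed: 1

1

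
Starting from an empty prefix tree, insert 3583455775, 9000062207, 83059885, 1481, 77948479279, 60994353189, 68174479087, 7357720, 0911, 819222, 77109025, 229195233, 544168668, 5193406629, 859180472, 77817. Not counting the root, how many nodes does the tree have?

123

Count nodes per top-level branch (shared prefixes stored once):
  '0'-branch (0911): 4 nodes
  '1'-branch (1481): 4 nodes
  '2'-branch (229195233): 9 nodes
  '3'-branch (3583455775): 10 nodes
  '5'-branch (5193406629, 544168668): 18 nodes
  '6'-branch (60994353189, 68174479087): 21 nodes
  '7'-branch (7357720, 77109025, 77817, 77948479279): 26 nodes
  '8'-branch (819222, 83059885, 859180472): 21 nodes
  '9'-branch (9000062207): 10 nodes
Sum: 123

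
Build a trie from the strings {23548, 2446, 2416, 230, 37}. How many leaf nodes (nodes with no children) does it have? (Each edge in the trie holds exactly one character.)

5

Leaves are exactly the stored words that no other stored word extends.
Those words: "230", "23548", "2416", "2446", "37"
Leaf count: 5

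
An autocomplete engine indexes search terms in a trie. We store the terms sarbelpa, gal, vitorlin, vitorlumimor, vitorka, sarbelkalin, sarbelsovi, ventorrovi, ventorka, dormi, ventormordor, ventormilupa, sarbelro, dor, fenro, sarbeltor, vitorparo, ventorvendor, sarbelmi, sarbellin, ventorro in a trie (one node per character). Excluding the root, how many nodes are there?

Trace insertions, counting only characters that open a new branch:
  "sarbelpa" → 8 new (s, a, r, b, e, l, p, a)
  "gal" → 3 new (g, a, l)
  "vitorlin" → 8 new (v, i, t, o, r, l, i, n)
  "vitorlumimor" → prefix "vitorl" already present; 6 new (u, m, i, m, o, r)
  "vitorka" → prefix "vitor" already present; 2 new (k, a)
  "sarbelkalin" → prefix "sarbel" already present; 5 new (k, a, l, i, n)
  "sarbelsovi" → prefix "sarbel" already present; 4 new (s, o, v, i)
  "ventorrovi" → prefix "v" already present; 9 new (e, n, t, o, r, r, o, v, i)
  "ventorka" → prefix "ventor" already present; 2 new (k, a)
  "dormi" → 5 new (d, o, r, m, i)
  "ventormordor" → prefix "ventor" already present; 6 new (m, o, r, d, o, r)
  "ventormilupa" → prefix "ventorm" already present; 5 new (i, l, u, p, a)
  "sarbelro" → prefix "sarbel" already present; 2 new (r, o)
  "dor" → prefix "dor" already present; 0 new (none)
  "fenro" → 5 new (f, e, n, r, o)
  "sarbeltor" → prefix "sarbel" already present; 3 new (t, o, r)
  "vitorparo" → prefix "vitor" already present; 4 new (p, a, r, o)
  "ventorvendor" → prefix "ventor" already present; 6 new (v, e, n, d, o, r)
  "sarbelmi" → prefix "sarbel" already present; 2 new (m, i)
  "sarbellin" → prefix "sarbel" already present; 3 new (l, i, n)
  "ventorro" → prefix "ventorro" already present; 0 new (none)
Total nodes = 8 + 3 + 8 + 6 + 2 + 5 + 4 + 9 + 2 + 5 + 6 + 5 + 2 + 0 + 5 + 3 + 4 + 6 + 2 + 3 + 0 = 88

88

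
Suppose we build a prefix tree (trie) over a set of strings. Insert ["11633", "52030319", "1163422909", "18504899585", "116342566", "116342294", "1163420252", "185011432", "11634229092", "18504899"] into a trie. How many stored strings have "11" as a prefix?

6

Walk to "11"; the words in its subtree are exactly those with that prefix.
Words under "11": 11633, 1163420252, 1163422909, 11634229092, 116342294, 116342566
Count: 6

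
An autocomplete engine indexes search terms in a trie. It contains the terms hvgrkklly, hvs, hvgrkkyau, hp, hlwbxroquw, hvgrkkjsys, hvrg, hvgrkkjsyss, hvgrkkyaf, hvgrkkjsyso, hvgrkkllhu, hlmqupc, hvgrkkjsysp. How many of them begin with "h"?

13

Walk to "h"; the words in its subtree are exactly those with that prefix.
Words under "h": hlmqupc, hlwbxroquw, hp, hvgrkkjsys, hvgrkkjsyso, hvgrkkjsysp, hvgrkkjsyss, hvgrkkllhu, hvgrkklly, hvgrkkyaf, hvgrkkyau, hvrg, hvs
Count: 13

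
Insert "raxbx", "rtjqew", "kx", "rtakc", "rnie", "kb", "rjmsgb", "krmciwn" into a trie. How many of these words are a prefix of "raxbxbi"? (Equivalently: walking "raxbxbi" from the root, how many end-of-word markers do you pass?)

Traverse "raxbxbi" character by character; count nodes along the way that are marked as word ends.
Prefixes of the query that are stored words: "raxbx"
Count: 1

1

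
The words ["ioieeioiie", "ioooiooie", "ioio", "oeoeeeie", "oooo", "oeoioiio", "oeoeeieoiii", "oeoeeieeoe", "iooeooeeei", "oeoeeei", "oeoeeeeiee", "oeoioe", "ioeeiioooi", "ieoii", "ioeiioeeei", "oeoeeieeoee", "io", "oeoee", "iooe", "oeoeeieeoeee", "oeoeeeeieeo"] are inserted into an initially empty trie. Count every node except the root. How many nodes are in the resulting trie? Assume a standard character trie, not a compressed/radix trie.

77

Count nodes per top-level branch (shared prefixes stored once):
  'i'-branch (ieoii, io, ioeeiioooi, ioeiioeeei, ioieeioiie, ioio, iooe, iooeooeeei, ioooiooie): 44 nodes
  'o'-branch (oeoee, oeoeeeeiee, oeoeeeeieeo, oeoeeei, oeoeeeie, oeoeeieeoe, oeoeeieeoee, oeoeeieeoeee, oeoeeieoiii, oeoioe, oeoioiio, oooo): 33 nodes
Sum: 77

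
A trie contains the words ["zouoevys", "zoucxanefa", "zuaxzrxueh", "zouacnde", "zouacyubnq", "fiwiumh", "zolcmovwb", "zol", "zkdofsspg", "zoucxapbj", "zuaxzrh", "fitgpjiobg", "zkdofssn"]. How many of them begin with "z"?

Traverse to the node for "z", then collect every word in that subtree.
Matches: "zkdofssn", "zkdofsspg", "zol", "zolcmovwb", "zouacnde", "zouacyubnq", "zoucxanefa", "zoucxapbj", "zouoevys", "zuaxzrh", "zuaxzrxueh"
Count: 11

11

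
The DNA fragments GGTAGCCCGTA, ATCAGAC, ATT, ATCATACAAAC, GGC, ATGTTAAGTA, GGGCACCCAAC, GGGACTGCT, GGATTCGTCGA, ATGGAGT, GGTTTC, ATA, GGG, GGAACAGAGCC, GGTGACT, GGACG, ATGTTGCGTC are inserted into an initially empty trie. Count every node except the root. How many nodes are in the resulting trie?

Trace insertions, counting only characters that open a new branch:
  "GGTAGCCCGTA" → 11 new (G, G, T, A, G, C, C, C, G, T, A)
  "ATCAGAC" → 7 new (A, T, C, A, G, A, C)
  "ATT" → prefix "AT" already present; 1 new (T)
  "ATCATACAAAC" → prefix "ATCA" already present; 7 new (T, A, C, A, A, A, C)
  "GGC" → prefix "GG" already present; 1 new (C)
  "ATGTTAAGTA" → prefix "AT" already present; 8 new (G, T, T, A, A, G, T, A)
  "GGGCACCCAAC" → prefix "GG" already present; 9 new (G, C, A, C, C, C, A, A, C)
  "GGGACTGCT" → prefix "GGG" already present; 6 new (A, C, T, G, C, T)
  "GGATTCGTCGA" → prefix "GG" already present; 9 new (A, T, T, C, G, T, C, G, A)
  "ATGGAGT" → prefix "ATG" already present; 4 new (G, A, G, T)
  "GGTTTC" → prefix "GGT" already present; 3 new (T, T, C)
  "ATA" → prefix "AT" already present; 1 new (A)
  "GGG" → prefix "GGG" already present; 0 new (none)
  "GGAACAGAGCC" → prefix "GGA" already present; 8 new (A, C, A, G, A, G, C, C)
  "GGTGACT" → prefix "GGT" already present; 4 new (G, A, C, T)
  "GGACG" → prefix "GGA" already present; 2 new (C, G)
  "ATGTTGCGTC" → prefix "ATGTT" already present; 5 new (G, C, G, T, C)
Total nodes = 11 + 7 + 1 + 7 + 1 + 8 + 9 + 6 + 9 + 4 + 3 + 1 + 0 + 8 + 4 + 2 + 5 = 86

86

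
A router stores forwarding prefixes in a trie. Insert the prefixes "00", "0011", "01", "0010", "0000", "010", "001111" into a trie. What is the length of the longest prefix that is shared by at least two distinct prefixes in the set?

4

The deepest shared node is where two words last agree before diverging.
e.g. "0011" and "001111" share the prefix "0011" of length 4; no pair shares a longer one.
Longest shared-prefix length: 4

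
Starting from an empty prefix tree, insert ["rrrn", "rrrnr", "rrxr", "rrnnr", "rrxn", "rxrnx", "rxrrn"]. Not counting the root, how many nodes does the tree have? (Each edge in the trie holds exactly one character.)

17

Trie structure (* marks end of a word):
(root)
└─ r
   ├─ r
   │  ├─ n
   │  │  └─ n
   │  │     └─ r *
   │  ├─ r
   │  │  └─ n *
   │  │     └─ r *
   │  └─ x
   │     ├─ n *
   │     └─ r *
   └─ x
      └─ r
         ├─ n
         │  └─ x *
         └─ r
            └─ n *
Counting every labelled node above: 17.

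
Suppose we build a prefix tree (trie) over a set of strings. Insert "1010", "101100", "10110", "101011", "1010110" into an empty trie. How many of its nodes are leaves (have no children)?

Leaves are exactly the stored words that no other stored word extends.
Those words: "1010110", "101100"
Leaf count: 2

2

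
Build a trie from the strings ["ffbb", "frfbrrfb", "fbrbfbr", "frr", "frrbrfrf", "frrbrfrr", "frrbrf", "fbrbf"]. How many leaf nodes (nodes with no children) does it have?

Leaves are exactly the stored words that no other stored word extends.
Those words: "fbrbfbr", "ffbb", "frfbrrfb", "frrbrfrf", "frrbrfrr"
Leaf count: 5

5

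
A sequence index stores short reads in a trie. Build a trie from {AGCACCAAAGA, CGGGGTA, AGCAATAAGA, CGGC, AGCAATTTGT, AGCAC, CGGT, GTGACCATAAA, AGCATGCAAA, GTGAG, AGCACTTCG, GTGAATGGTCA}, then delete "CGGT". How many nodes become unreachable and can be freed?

After clearing the end-marker at "CGGT", prune upward until reaching a node still needed by another word.
The suffix "T" (1 node) is used only by "CGGT"; the node for "CGG" still has the child "G", so pruning stops there.
Nodes removed: 1

1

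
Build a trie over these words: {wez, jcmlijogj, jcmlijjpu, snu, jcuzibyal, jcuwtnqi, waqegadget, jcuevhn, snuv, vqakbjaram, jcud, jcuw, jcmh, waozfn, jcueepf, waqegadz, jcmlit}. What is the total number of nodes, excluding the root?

Count nodes per top-level branch (shared prefixes stored once):
  'j'-branch (jcmh, jcmlijjpu, jcmlijogj, jcmlit, jcud, jcueepf, jcuevhn, jcuw, jcuwtnqi, jcuzibyal): 34 nodes
  's'-branch (snu, snuv): 4 nodes
  'v'-branch (vqakbjaram): 10 nodes
  'w'-branch (waozfn, waqegadget, waqegadz, wez): 17 nodes
Sum: 65

65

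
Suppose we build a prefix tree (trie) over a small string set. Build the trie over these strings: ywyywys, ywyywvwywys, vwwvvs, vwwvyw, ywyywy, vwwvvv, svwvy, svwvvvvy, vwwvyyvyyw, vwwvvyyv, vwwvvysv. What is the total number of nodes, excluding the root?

41

For each word, the new-node count is its length minus the longest prefix already in the trie:
  "ywyywys" → 7 new (y, w, y, y, w, y, s)
  "ywyywvwywys" → prefix "ywyyw" already present; 6 new (v, w, y, w, y, s)
  "vwwvvs" → 6 new (v, w, w, v, v, s)
  "vwwvyw" → prefix "vwwv" already present; 2 new (y, w)
  "ywyywy" → prefix "ywyywy" already present; 0 new (none)
  "vwwvvv" → prefix "vwwvv" already present; 1 new (v)
  "svwvy" → 5 new (s, v, w, v, y)
  "svwvvvvy" → prefix "svwv" already present; 4 new (v, v, v, y)
  "vwwvyyvyyw" → prefix "vwwvy" already present; 5 new (y, v, y, y, w)
  "vwwvvyyv" → prefix "vwwvv" already present; 3 new (y, y, v)
  "vwwvvysv" → prefix "vwwvvy" already present; 2 new (s, v)
Total nodes = 7 + 6 + 6 + 2 + 0 + 1 + 5 + 4 + 5 + 3 + 2 = 41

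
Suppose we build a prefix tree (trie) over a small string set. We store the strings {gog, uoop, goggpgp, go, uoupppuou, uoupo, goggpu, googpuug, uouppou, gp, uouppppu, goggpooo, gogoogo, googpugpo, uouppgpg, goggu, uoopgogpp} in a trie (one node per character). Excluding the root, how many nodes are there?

Trace insertions, counting only characters that open a new branch:
  "gog" → 3 new (g, o, g)
  "uoop" → 4 new (u, o, o, p)
  "goggpgp" → prefix "gog" already present; 4 new (g, p, g, p)
  "go" → prefix "go" already present; 0 new (none)
  "uoupppuou" → prefix "uo" already present; 7 new (u, p, p, p, u, o, u)
  "uoupo" → prefix "uoup" already present; 1 new (o)
  "goggpu" → prefix "goggp" already present; 1 new (u)
  "googpuug" → prefix "go" already present; 6 new (o, g, p, u, u, g)
  "uouppou" → prefix "uoupp" already present; 2 new (o, u)
  "gp" → prefix "g" already present; 1 new (p)
  "uouppppu" → prefix "uouppp" already present; 2 new (p, u)
  "goggpooo" → prefix "goggp" already present; 3 new (o, o, o)
  "gogoogo" → prefix "gog" already present; 4 new (o, o, g, o)
  "googpugpo" → prefix "googpu" already present; 3 new (g, p, o)
  "uouppgpg" → prefix "uoupp" already present; 3 new (g, p, g)
  "goggu" → prefix "gogg" already present; 1 new (u)
  "uoopgogpp" → prefix "uoop" already present; 5 new (g, o, g, p, p)
Total nodes = 3 + 4 + 4 + 0 + 7 + 1 + 1 + 6 + 2 + 1 + 2 + 3 + 4 + 3 + 3 + 1 + 5 = 50

50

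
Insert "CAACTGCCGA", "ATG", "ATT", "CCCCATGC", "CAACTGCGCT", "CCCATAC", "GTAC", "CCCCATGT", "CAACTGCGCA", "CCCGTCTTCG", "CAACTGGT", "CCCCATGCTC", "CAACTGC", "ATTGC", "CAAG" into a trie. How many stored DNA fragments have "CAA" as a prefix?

Filter for entries beginning with "CAA":
Words under "CAA": CAACTGC, CAACTGCCGA, CAACTGCGCA, CAACTGCGCT, CAACTGGT, CAAG
Count: 6

6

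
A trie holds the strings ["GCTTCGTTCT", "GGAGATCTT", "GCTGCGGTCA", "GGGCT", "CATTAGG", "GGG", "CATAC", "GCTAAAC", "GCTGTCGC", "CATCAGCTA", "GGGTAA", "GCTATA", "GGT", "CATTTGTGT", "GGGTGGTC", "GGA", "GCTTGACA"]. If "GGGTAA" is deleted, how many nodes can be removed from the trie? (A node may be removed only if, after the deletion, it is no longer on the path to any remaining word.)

After clearing the end-marker at "GGGTAA", prune upward until reaching a node still needed by another word.
The suffix "AA" (2 nodes) is used only by "GGGTAA"; the node for "GGGT" still has the child "G", so pruning stops there.
Nodes removed: 2

2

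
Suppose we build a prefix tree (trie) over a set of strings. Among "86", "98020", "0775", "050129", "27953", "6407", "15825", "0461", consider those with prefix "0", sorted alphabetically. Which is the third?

Words with prefix "0", in lexicographic order: "0461", "050129", "0775"
Position 3: 0775

0775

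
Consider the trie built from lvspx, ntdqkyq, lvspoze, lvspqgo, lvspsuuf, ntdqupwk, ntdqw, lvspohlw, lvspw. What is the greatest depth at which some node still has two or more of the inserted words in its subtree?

The deepest shared node is where two words last agree before diverging.
e.g. "lvspohlw" and "lvspoze" share the prefix "lvspo" of length 5; no pair shares a longer one.
Longest shared-prefix length: 5

5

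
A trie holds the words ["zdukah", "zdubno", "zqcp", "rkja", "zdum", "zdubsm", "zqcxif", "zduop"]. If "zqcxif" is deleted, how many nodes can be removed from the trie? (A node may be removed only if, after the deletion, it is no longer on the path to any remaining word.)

After clearing the end-marker at "zqcxif", prune upward until reaching a node still needed by another word.
The suffix "xif" (3 nodes) is used only by "zqcxif"; the node for "zqc" still has the child "p", so pruning stops there.
Nodes removed: 3

3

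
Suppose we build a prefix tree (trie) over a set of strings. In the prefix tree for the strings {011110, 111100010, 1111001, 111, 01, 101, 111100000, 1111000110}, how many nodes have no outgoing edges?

6

A leaf is a node with no children — equivalently, the end of a word that is not a proper prefix of any other stored word.
Those words: "011110", "101", "111100000", "111100010", "1111000110", "1111001"
Leaf count: 6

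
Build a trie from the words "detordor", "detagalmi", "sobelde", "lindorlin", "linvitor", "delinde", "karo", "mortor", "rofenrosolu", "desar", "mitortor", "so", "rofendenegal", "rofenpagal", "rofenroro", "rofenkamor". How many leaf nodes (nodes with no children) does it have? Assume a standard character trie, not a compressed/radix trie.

15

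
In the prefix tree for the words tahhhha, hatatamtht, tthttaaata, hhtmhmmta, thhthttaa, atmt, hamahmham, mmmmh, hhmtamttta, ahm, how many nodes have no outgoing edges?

10

Leaves are exactly the stored words that no other stored word extends.
Those words: "ahm", "atmt", "hamahmham", "hatatamtht", "hhmtamttta", "hhtmhmmta", "mmmmh", "tahhhha", "thhthttaa", "tthttaaata"
Leaf count: 10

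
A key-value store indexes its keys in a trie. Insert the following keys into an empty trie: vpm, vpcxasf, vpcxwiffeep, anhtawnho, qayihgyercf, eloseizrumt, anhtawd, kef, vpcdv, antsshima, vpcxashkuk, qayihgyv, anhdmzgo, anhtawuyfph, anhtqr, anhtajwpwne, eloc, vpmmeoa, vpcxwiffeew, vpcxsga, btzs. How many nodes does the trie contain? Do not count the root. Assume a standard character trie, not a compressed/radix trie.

95

For each word, the new-node count is its length minus the longest prefix already in the trie:
  "vpm" → 3 new (v, p, m)
  "vpcxasf" → prefix "vp" already present; 5 new (c, x, a, s, f)
  "vpcxwiffeep" → prefix "vpcx" already present; 7 new (w, i, f, f, e, e, p)
  "anhtawnho" → 9 new (a, n, h, t, a, w, n, h, o)
  "qayihgyercf" → 11 new (q, a, y, i, h, g, y, e, r, c, f)
  "eloseizrumt" → 11 new (e, l, o, s, e, i, z, r, u, m, t)
  "anhtawd" → prefix "anhtaw" already present; 1 new (d)
  "kef" → 3 new (k, e, f)
  "vpcdv" → prefix "vpc" already present; 2 new (d, v)
  "antsshima" → prefix "an" already present; 7 new (t, s, s, h, i, m, a)
  "vpcxashkuk" → prefix "vpcxas" already present; 4 new (h, k, u, k)
  "qayihgyv" → prefix "qayihgy" already present; 1 new (v)
  "anhdmzgo" → prefix "anh" already present; 5 new (d, m, z, g, o)
  "anhtawuyfph" → prefix "anhtaw" already present; 5 new (u, y, f, p, h)
  "anhtqr" → prefix "anht" already present; 2 new (q, r)
  "anhtajwpwne" → prefix "anhta" already present; 6 new (j, w, p, w, n, e)
  "eloc" → prefix "elo" already present; 1 new (c)
  "vpmmeoa" → prefix "vpm" already present; 4 new (m, e, o, a)
  "vpcxwiffeew" → prefix "vpcxwiffee" already present; 1 new (w)
  "vpcxsga" → prefix "vpcx" already present; 3 new (s, g, a)
  "btzs" → 4 new (b, t, z, s)
Total nodes = 3 + 5 + 7 + 9 + 11 + 11 + 1 + 3 + 2 + 7 + 4 + 1 + 5 + 5 + 2 + 6 + 1 + 4 + 1 + 3 + 4 = 95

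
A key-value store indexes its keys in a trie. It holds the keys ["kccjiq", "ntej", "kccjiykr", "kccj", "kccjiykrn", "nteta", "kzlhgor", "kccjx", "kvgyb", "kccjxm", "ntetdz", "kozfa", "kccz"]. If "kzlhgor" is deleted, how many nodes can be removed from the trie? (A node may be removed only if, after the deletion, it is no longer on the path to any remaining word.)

After clearing the end-marker at "kzlhgor", prune upward until reaching a node still needed by another word.
The suffix "zlhgor" (6 nodes) is used only by "kzlhgor"; the node for "k" still has the child "c", so pruning stops there.
Nodes removed: 6

6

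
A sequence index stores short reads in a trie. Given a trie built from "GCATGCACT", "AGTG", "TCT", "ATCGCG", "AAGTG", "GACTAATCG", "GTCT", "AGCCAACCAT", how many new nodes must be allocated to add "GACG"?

1

"GAC" is already a path in the trie; the remaining "G" must be added.
New nodes needed: |"GACG"| − 3 = 4 − 3 = 1.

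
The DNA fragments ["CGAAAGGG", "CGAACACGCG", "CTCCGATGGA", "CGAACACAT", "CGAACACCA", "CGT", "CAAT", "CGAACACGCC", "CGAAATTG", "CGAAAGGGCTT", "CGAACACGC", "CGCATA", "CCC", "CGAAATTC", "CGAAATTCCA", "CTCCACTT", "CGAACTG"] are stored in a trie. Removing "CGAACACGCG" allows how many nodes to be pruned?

1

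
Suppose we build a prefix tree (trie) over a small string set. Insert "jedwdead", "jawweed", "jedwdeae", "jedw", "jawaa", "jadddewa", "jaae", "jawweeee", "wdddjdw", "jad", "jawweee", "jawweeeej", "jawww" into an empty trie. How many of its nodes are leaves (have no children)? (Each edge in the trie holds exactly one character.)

A leaf is a node with no children — equivalently, the end of a word that is not a proper prefix of any other stored word.
Those words: "jaae", "jadddewa", "jawaa", "jawweed", "jawweeeej", "jawww", "jedwdead", "jedwdeae", "wdddjdw"
Leaf count: 9

9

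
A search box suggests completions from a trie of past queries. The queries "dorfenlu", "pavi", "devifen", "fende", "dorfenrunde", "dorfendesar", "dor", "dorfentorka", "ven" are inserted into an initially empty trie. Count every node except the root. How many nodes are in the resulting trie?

For each word, the new-node count is its length minus the longest prefix already in the trie:
  "dorfenlu" → 8 new (d, o, r, f, e, n, l, u)
  "pavi" → 4 new (p, a, v, i)
  "devifen" → prefix "d" already present; 6 new (e, v, i, f, e, n)
  "fende" → 5 new (f, e, n, d, e)
  "dorfenrunde" → prefix "dorfen" already present; 5 new (r, u, n, d, e)
  "dorfendesar" → prefix "dorfen" already present; 5 new (d, e, s, a, r)
  "dor" → prefix "dor" already present; 0 new (none)
  "dorfentorka" → prefix "dorfen" already present; 5 new (t, o, r, k, a)
  "ven" → 3 new (v, e, n)
Total nodes = 8 + 4 + 6 + 5 + 5 + 5 + 0 + 5 + 3 = 41

41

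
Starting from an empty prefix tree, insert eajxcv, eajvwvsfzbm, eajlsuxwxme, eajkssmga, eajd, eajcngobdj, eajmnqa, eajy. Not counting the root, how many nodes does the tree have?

41

Count nodes per top-level branch (shared prefixes stored once):
  'e'-branch (eajcngobdj, eajd, eajkssmga, eajlsuxwxme, eajmnqa, eajvwvsfzbm, eajxcv, eajy): 41 nodes
Sum: 41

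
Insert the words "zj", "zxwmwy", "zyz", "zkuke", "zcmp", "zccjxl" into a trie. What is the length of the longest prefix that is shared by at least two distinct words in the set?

Equivalently: take the maximum, over all pairs, of their longest common prefix length.
"zccjxl" and "zcmp" agree on "zc" (2 characters) before diverging; nothing deeper is shared.
Longest shared-prefix length: 2

2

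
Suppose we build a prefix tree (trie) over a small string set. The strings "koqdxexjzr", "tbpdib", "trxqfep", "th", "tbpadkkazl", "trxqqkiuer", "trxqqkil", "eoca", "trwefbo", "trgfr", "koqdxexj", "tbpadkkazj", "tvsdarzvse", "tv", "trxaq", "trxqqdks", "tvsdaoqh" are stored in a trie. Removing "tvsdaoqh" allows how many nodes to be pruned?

3

A node on "tvsdaoqh"'s path can go only if nothing else ends at it or branches off below it.
The suffix "oqh" (3 nodes) is used only by "tvsdaoqh"; the node for "tvsda" still has the child "r", so pruning stops there.
Nodes removed: 3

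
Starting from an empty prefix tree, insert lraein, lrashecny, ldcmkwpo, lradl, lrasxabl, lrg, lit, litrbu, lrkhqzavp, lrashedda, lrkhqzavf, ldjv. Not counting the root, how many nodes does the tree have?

44

For each word, the new-node count is its length minus the longest prefix already in the trie:
  "lraein" → 6 new (l, r, a, e, i, n)
  "lrashecny" → prefix "lra" already present; 6 new (s, h, e, c, n, y)
  "ldcmkwpo" → prefix "l" already present; 7 new (d, c, m, k, w, p, o)
  "lradl" → prefix "lra" already present; 2 new (d, l)
  "lrasxabl" → prefix "lras" already present; 4 new (x, a, b, l)
  "lrg" → prefix "lr" already present; 1 new (g)
  "lit" → prefix "l" already present; 2 new (i, t)
  "litrbu" → prefix "lit" already present; 3 new (r, b, u)
  "lrkhqzavp" → prefix "lr" already present; 7 new (k, h, q, z, a, v, p)
  "lrashedda" → prefix "lrashe" already present; 3 new (d, d, a)
  "lrkhqzavf" → prefix "lrkhqzav" already present; 1 new (f)
  "ldjv" → prefix "ld" already present; 2 new (j, v)
Total nodes = 6 + 6 + 7 + 2 + 4 + 1 + 2 + 3 + 7 + 3 + 1 + 2 = 44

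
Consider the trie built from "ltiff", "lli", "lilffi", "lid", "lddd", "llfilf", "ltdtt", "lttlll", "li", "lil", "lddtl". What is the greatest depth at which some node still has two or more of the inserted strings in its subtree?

Look for the deepest trie node that still has at least two words in its subtree.
"lddd" and "lddtl" agree on "ldd" (3 characters) before diverging; nothing deeper is shared.
Longest shared-prefix length: 3

3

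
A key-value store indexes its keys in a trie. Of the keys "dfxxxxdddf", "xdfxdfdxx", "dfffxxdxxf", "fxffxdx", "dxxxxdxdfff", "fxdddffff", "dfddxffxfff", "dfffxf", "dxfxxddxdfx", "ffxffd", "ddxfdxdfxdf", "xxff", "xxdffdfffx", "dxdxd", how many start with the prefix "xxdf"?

Traverse to the node for "xxdf", then collect every word in that subtree.
Matches: "xxdffdfffx"
Count: 1

1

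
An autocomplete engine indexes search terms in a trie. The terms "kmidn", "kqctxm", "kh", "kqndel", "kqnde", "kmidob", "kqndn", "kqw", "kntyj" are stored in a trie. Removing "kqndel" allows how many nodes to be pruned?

1

Walk "kqndel" from the leaf back toward the root, removing each node that no remaining word uses.
The suffix "l" (1 node) is used only by "kqndel"; "kqnde" is itself a stored word, so pruning stops there.
Nodes removed: 1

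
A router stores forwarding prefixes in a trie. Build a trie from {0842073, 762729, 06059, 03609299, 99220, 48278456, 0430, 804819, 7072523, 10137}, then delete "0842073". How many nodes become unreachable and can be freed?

6

After clearing the end-marker at "0842073", prune upward until reaching a node still needed by another word.
The suffix "842073" (6 nodes) is used only by "0842073"; the node for "0" still has the child "6", so pruning stops there.
Nodes removed: 6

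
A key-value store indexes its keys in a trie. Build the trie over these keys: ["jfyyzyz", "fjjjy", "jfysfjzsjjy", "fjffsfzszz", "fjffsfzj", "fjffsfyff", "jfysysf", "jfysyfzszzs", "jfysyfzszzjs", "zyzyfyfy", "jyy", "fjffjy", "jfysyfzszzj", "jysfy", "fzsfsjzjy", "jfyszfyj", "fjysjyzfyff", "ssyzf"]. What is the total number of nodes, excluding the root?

84

Count nodes per top-level branch (shared prefixes stored once):
  'f'-branch (fjffjy, fjffsfyff, fjffsfzj, fjffsfzszz, fjjjy, fjysjyzfyff, fzsfsjzjy): 36 nodes
  'j'-branch (jfysfjzsjjy, jfysyfzszzj, jfysyfzszzjs, jfysyfzszzs, jfysysf, jfyszfyj, jfyyzyz, jysfy, jyy): 35 nodes
  's'-branch (ssyzf): 5 nodes
  'z'-branch (zyzyfyfy): 8 nodes
Sum: 84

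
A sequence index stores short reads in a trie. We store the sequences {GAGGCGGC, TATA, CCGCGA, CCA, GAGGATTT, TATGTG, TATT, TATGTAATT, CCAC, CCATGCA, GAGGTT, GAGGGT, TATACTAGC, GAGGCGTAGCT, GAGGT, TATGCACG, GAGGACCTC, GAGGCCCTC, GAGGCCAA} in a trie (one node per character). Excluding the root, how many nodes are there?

For each word, the new-node count is its length minus the longest prefix already in the trie:
  "GAGGCGGC" → 8 new (G, A, G, G, C, G, G, C)
  "TATA" → 4 new (T, A, T, A)
  "CCGCGA" → 6 new (C, C, G, C, G, A)
  "CCA" → prefix "CC" already present; 1 new (A)
  "GAGGATTT" → prefix "GAGG" already present; 4 new (A, T, T, T)
  "TATGTG" → prefix "TAT" already present; 3 new (G, T, G)
  "TATT" → prefix "TAT" already present; 1 new (T)
  "TATGTAATT" → prefix "TATGT" already present; 4 new (A, A, T, T)
  "CCAC" → prefix "CCA" already present; 1 new (C)
  "CCATGCA" → prefix "CCA" already present; 4 new (T, G, C, A)
  "GAGGTT" → prefix "GAGG" already present; 2 new (T, T)
  "GAGGGT" → prefix "GAGG" already present; 2 new (G, T)
  "TATACTAGC" → prefix "TATA" already present; 5 new (C, T, A, G, C)
  "GAGGCGTAGCT" → prefix "GAGGCG" already present; 5 new (T, A, G, C, T)
  "GAGGT" → prefix "GAGGT" already present; 0 new (none)
  "TATGCACG" → prefix "TATG" already present; 4 new (C, A, C, G)
  "GAGGACCTC" → prefix "GAGGA" already present; 4 new (C, C, T, C)
  "GAGGCCCTC" → prefix "GAGGC" already present; 4 new (C, C, T, C)
  "GAGGCCAA" → prefix "GAGGCC" already present; 2 new (A, A)
Total nodes = 8 + 4 + 6 + 1 + 4 + 3 + 1 + 4 + 1 + 4 + 2 + 2 + 5 + 5 + 0 + 4 + 4 + 4 + 2 = 64

64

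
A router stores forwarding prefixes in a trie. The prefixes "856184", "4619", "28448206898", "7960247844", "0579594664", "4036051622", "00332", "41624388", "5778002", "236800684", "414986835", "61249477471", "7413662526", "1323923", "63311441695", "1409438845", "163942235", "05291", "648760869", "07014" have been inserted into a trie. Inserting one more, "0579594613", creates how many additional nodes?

2

The longest prefix of "0579594613" already in the trie is "05795946" (length 8).
New nodes needed: |"0579594613"| − 8 = 10 − 8 = 2.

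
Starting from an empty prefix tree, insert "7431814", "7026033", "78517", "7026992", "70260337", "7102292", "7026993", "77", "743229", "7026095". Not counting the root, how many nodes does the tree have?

Count nodes per top-level branch (shared prefixes stored once):
  '7'-branch (7026033, 70260337, 7026095, 7026992, 7026993, 7102292, 7431814, 743229, 77, 78517): 34 nodes
Sum: 34

34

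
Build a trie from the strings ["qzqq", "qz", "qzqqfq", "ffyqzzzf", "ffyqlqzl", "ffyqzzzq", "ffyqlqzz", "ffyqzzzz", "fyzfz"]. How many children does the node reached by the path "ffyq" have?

2

Walk "ffyq" from the root, arriving at one node.
Distinct next characters after "ffyq": l, z.
That node has 2 child edges.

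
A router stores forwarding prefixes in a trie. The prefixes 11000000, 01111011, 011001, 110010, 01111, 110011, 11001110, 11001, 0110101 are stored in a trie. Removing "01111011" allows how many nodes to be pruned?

3

After clearing the end-marker at "01111011", prune upward until reaching a node still needed by another word.
The suffix "011" (3 nodes) is used only by "01111011"; "01111" is itself a stored word, so pruning stops there.
Nodes removed: 3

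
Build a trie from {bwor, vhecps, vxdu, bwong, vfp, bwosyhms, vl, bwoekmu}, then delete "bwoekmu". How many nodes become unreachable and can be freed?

4

Walk "bwoekmu" from the leaf back toward the root, removing each node that no remaining word uses.
The suffix "ekmu" (4 nodes) is used only by "bwoekmu"; the node for "bwo" still has the child "r", so pruning stops there.
Nodes removed: 4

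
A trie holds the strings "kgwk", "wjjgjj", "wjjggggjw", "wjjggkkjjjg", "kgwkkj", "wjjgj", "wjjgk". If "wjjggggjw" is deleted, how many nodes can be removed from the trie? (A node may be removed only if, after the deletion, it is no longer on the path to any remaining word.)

Walk "wjjggggjw" from the leaf back toward the root, removing each node that no remaining word uses.
The suffix "ggjw" (4 nodes) is used only by "wjjggggjw"; the node for "wjjgg" still has the child "k", so pruning stops there.
Nodes removed: 4

4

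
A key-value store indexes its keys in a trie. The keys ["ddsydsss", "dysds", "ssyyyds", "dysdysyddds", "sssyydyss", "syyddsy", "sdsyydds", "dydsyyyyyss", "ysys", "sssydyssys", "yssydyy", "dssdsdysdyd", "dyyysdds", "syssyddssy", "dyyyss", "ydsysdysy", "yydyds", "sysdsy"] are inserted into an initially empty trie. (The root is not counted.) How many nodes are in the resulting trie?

111

For each word, the new-node count is its length minus the longest prefix already in the trie:
  "ddsydsss" → 8 new (d, d, s, y, d, s, s, s)
  "dysds" → prefix "d" already present; 4 new (y, s, d, s)
  "ssyyyds" → 7 new (s, s, y, y, y, d, s)
  "dysdysyddds" → prefix "dysd" already present; 7 new (y, s, y, d, d, d, s)
  "sssyydyss" → prefix "ss" already present; 7 new (s, y, y, d, y, s, s)
  "syyddsy" → prefix "s" already present; 6 new (y, y, d, d, s, y)
  "sdsyydds" → prefix "s" already present; 7 new (d, s, y, y, d, d, s)
  "dydsyyyyyss" → prefix "dy" already present; 9 new (d, s, y, y, y, y, y, s, s)
  "ysys" → 4 new (y, s, y, s)
  "sssydyssys" → prefix "sssy" already present; 6 new (d, y, s, s, y, s)
  "yssydyy" → prefix "ys" already present; 5 new (s, y, d, y, y)
  "dssdsdysdyd" → prefix "d" already present; 10 new (s, s, d, s, d, y, s, d, y, d)
  "dyyysdds" → prefix "dy" already present; 6 new (y, y, s, d, d, s)
  "syssyddssy" → prefix "sy" already present; 8 new (s, s, y, d, d, s, s, y)
  "dyyyss" → prefix "dyyys" already present; 1 new (s)
  "ydsysdysy" → prefix "y" already present; 8 new (d, s, y, s, d, y, s, y)
  "yydyds" → prefix "y" already present; 5 new (y, d, y, d, s)
  "sysdsy" → prefix "sys" already present; 3 new (d, s, y)
Total nodes = 8 + 4 + 7 + 7 + 7 + 6 + 7 + 9 + 4 + 6 + 5 + 10 + 6 + 8 + 1 + 8 + 5 + 3 = 111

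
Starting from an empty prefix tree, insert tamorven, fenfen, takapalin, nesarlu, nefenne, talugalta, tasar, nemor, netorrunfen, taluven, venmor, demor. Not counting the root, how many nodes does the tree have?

69

Insert word by word; a character creates a node only if that edge doesn't already exist:
  "tamorven" → 8 new (t, a, m, o, r, v, e, n)
  "fenfen" → 6 new (f, e, n, f, e, n)
  "takapalin" → prefix "ta" already present; 7 new (k, a, p, a, l, i, n)
  "nesarlu" → 7 new (n, e, s, a, r, l, u)
  "nefenne" → prefix "ne" already present; 5 new (f, e, n, n, e)
  "talugalta" → prefix "ta" already present; 7 new (l, u, g, a, l, t, a)
  "tasar" → prefix "ta" already present; 3 new (s, a, r)
  "nemor" → prefix "ne" already present; 3 new (m, o, r)
  "netorrunfen" → prefix "ne" already present; 9 new (t, o, r, r, u, n, f, e, n)
  "taluven" → prefix "talu" already present; 3 new (v, e, n)
  "venmor" → 6 new (v, e, n, m, o, r)
  "demor" → 5 new (d, e, m, o, r)
Total nodes = 8 + 6 + 7 + 7 + 5 + 7 + 3 + 3 + 9 + 3 + 6 + 5 = 69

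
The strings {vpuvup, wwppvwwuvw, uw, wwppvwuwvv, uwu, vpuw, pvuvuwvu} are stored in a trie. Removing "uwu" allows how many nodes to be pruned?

1

A node on "uwu"'s path can go only if nothing else ends at it or branches off below it.
The suffix "u" (1 node) is used only by "uwu"; "uw" is itself a stored word, so pruning stops there.
Nodes removed: 1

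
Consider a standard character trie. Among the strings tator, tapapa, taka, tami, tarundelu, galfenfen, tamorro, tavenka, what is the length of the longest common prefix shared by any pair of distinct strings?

3

Look for the deepest trie node that still has at least two words in its subtree.
"tami" and "tamorro" agree on "tam" (3 characters) before diverging; nothing deeper is shared.
Longest shared-prefix length: 3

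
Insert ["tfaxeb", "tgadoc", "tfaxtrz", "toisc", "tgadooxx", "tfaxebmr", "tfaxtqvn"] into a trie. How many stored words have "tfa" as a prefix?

Walk to "tfa"; the words in its subtree are exactly those with that prefix.
Words under "tfa": tfaxeb, tfaxebmr, tfaxtqvn, tfaxtrz
Count: 4

4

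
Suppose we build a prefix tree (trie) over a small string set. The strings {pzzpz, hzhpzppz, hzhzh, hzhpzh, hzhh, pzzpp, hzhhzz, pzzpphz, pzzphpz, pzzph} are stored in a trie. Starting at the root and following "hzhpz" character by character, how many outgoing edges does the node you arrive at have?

2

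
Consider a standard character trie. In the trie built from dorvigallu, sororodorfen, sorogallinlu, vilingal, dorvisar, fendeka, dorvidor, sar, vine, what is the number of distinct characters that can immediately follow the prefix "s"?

2

Follow the path "s" to its node, then look at its outgoing edges.
Characters that immediately follow "s" among the stored strings: {a, o}.
That node has 2 child edges.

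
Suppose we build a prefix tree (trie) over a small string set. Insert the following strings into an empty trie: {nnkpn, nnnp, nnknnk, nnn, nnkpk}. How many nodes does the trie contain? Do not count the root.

Insert word by word; a character creates a node only if that edge doesn't already exist:
  "nnkpn" → 5 new (n, n, k, p, n)
  "nnnp" → prefix "nn" already present; 2 new (n, p)
  "nnknnk" → prefix "nnk" already present; 3 new (n, n, k)
  "nnn" → prefix "nnn" already present; 0 new (none)
  "nnkpk" → prefix "nnkp" already present; 1 new (k)
Total nodes = 5 + 2 + 3 + 0 + 1 = 11

11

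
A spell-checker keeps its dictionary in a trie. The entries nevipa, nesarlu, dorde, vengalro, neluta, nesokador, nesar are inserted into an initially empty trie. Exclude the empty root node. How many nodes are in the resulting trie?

Trie structure (* marks end of a word):
(root)
├─ d
│  └─ o
│     └─ r
│        └─ d
│           └─ e *
├─ n
│  └─ e
│     ├─ l
│     │  └─ u
│     │     └─ t
│     │        └─ a *
│     ├─ s
│     │  ├─ a
│     │  │  └─ r *
│     │  │     └─ l
│     │  │        └─ u *
│     │  └─ o
│     │     └─ k
│     │        └─ a
│     │           └─ d
│     │              └─ o
│     │                 └─ r *
│     └─ v
│        └─ i
│           └─ p
│              └─ a *
└─ v
   └─ e
      └─ n
         └─ g
            └─ a
               └─ l
                  └─ r
                     └─ o *
Counting every labelled node above: 34.

34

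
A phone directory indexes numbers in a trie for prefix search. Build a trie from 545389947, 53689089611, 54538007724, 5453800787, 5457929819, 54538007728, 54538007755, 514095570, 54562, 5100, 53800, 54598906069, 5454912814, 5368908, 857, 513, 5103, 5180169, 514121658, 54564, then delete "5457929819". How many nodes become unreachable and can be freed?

Walk "5457929819" from the leaf back toward the root, removing each node that no remaining word uses.
The suffix "7929819" (7 nodes) is used only by "5457929819"; the node for "545" still has the child "3", so pruning stops there.
Nodes removed: 7

7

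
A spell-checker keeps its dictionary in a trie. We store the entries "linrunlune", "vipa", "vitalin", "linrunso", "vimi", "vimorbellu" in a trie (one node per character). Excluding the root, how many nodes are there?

Trie structure (* marks end of a word):
(root)
├─ l
│  └─ i
│     └─ n
│        └─ r
│           └─ u
│              └─ n
│                 ├─ l
│                 │  └─ u
│                 │     └─ n
│                 │        └─ e *
│                 └─ s
│                    └─ o *
└─ v
   └─ i
      ├─ m
      │  ├─ i *
      │  └─ o
      │     └─ r
      │        └─ b
      │           └─ e
      │              └─ l
      │                 └─ l
      │                    └─ u *
      ├─ p
      │  └─ a *
      └─ t
         └─ a
            └─ l
               └─ i
                  └─ n *
Counting every labelled node above: 30.

30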